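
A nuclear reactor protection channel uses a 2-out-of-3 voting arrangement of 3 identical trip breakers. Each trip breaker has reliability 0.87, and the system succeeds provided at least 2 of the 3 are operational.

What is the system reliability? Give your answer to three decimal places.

R = Σ_{i=2}^{3} C(3,i) p^i (1−p)^{3−i} with p = 0.87
C(3,2)·0.87^2·0.13^1 = 0.29519
C(3,3)·0.87^3·0.13^0 = 0.65850
Sum = 0.954

0.954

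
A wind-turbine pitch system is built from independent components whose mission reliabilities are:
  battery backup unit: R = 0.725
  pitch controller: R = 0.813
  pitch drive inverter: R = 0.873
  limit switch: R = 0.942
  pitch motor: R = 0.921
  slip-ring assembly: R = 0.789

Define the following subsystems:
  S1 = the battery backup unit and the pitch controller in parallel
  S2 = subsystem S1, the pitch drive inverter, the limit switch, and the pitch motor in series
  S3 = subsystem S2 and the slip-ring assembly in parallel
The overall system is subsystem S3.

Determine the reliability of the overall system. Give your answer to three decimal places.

Parallel (battery backup unit and pitch controller): 1 − (1 − 0.72500)(1 − 0.81300) = 0.94858
Series ([0.94858], pitch drive inverter, limit switch, and pitch motor): 0.94858 × 0.87300 × 0.94200 × 0.92100 = 0.71845
Parallel ([0.71845] and slip-ring assembly): 1 − (1 − 0.71845)(1 − 0.78900) = 0.941

0.941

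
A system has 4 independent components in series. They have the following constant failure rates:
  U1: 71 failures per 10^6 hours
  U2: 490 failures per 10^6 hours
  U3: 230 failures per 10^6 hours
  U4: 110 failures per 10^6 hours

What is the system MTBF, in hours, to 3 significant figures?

1110

Series of exponential components: λ_sys = Σ λ_i
λ_sys = 0.000071 + 0.00049 + 0.00023 + 0.00011 = 9.0100e-04 /h
MTBF = 1 / λ_sys = 1110 h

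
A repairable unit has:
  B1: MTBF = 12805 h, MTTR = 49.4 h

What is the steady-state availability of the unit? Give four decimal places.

A(B1) = MTBF/(MTBF+MTTR) = 12805/(12805+49.4) = 0.9962

0.9962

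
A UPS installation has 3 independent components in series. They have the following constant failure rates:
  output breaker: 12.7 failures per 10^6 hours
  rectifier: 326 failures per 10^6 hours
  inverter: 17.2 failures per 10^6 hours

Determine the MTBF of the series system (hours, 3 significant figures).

2810

Series of exponential components: λ_sys = Σ λ_i
λ_sys = 0.0000127 + 0.000326 + 0.0000172 = 3.5590e-04 /h
MTBF = 1 / λ_sys = 2810 h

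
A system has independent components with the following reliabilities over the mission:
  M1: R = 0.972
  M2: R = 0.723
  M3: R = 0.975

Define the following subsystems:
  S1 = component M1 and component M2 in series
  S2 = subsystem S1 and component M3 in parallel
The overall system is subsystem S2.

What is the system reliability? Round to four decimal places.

0.9926

Series (M1 and M2): 0.972000 × 0.723000 = 0.702756
Parallel ([0.702756] and M3): 1 − (1 − 0.702756)(1 − 0.975000) = 0.9926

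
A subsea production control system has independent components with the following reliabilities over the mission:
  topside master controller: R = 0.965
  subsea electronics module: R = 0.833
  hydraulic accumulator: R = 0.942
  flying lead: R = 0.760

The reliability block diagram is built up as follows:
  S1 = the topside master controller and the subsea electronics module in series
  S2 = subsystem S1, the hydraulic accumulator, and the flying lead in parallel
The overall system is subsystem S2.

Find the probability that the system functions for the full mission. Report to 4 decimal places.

0.9973

Series (topside master controller and subsea electronics module): 0.965000 × 0.833000 = 0.803845
Parallel ([0.803845], hydraulic accumulator, and flying lead): 1 − (1 − 0.803845)(1 − 0.942000)(1 − 0.760000) = 0.9973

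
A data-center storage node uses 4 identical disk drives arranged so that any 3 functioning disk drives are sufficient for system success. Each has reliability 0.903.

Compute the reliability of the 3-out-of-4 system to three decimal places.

R = Σ_{i=3}^{4} C(4,i) p^i (1−p)^{4−i} with p = 0.903
C(4,3)·0.903^3·0.097^1 = 0.28569
C(4,4)·0.903^4·0.097^0 = 0.66489
Sum = 0.951

0.951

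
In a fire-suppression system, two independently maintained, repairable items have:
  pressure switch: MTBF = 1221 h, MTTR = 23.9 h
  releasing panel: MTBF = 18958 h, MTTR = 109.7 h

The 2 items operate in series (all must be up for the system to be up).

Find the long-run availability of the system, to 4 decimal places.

A(pressure switch) = MTBF/(MTBF+MTTR) = 1221/(1221+23.9) = 0.980802
A(releasing panel) = MTBF/(MTBF+MTTR) = 18958/(18958+109.7) = 0.994247
Series availability: 0.980802 × 0.994247 = 0.9752

0.9752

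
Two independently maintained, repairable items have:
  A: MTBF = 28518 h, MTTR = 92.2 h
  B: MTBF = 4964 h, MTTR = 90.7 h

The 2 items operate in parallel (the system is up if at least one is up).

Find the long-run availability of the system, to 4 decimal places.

A(A) = MTBF/(MTBF+MTTR) = 28518/(28518+92.2) = 0.996777
A(B) = MTBF/(MTBF+MTTR) = 4964/(4964+90.7) = 0.982056
Parallel availability: 1 − (1 − 0.996777)(1 − 0.982056) = 0.9999

0.9999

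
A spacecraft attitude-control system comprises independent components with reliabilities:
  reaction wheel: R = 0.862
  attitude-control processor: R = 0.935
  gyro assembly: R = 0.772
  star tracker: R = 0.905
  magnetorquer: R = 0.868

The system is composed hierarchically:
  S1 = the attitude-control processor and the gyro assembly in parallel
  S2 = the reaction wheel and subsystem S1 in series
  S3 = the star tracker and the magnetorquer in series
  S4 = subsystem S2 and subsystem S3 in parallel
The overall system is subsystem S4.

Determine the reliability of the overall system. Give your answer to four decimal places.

0.9677

Parallel (attitude-control processor and gyro assembly): 1 − (1 − 0.935000)(1 − 0.772000) = 0.985180
Series (reaction wheel and [0.985180]): 0.862000 × 0.985180 = 0.849225
Series (star tracker and magnetorquer): 0.905000 × 0.868000 = 0.785540
Parallel ([0.849225] and [0.785540]): 1 − (1 − 0.849225)(1 − 0.785540) = 0.9677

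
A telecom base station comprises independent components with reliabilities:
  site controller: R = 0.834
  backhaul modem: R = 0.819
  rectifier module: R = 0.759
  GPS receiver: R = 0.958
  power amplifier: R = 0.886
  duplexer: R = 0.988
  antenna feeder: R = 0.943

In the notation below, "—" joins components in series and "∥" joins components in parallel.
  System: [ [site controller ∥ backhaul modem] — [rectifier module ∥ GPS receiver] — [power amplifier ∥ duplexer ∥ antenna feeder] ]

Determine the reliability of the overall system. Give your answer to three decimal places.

0.960

Parallel (site controller and backhaul modem): 1 − (1 − 0.83400)(1 − 0.81900) = 0.96995
Parallel (rectifier module and GPS receiver): 1 − (1 − 0.75900)(1 − 0.95800) = 0.98988
Parallel (power amplifier, duplexer, and antenna feeder): 1 − (1 − 0.88600)(1 − 0.98800)(1 − 0.94300) = 0.99992
Series ([0.96995], [0.98988], and [0.99992]): 0.96995 × 0.98988 × 0.99992 = 0.960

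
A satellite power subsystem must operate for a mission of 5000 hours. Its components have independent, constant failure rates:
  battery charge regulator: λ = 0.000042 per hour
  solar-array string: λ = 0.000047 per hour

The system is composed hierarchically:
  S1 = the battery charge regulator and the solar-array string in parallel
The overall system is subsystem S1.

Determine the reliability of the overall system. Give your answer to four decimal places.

R(battery charge regulator) = exp(−0.000042 × 5000) = 0.810584
R(solar-array string) = exp(−0.000047 × 5000) = 0.790571
Parallel (battery charge regulator and solar-array string): 1 − (1 − 0.810584)(1 − 0.790571) = 0.9603

0.9603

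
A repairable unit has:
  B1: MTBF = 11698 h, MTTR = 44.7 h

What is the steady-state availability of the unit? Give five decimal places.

0.99619

A(B1) = MTBF/(MTBF+MTTR) = 11698/(11698+44.7) = 0.99619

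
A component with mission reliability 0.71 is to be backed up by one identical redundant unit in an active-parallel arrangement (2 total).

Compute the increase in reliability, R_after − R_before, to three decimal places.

R_before = 0.71
R_after = 1 − (1 − 0.71)^2 = 0.916
ΔR = 0.916 − 0.71 = 0.206

0.206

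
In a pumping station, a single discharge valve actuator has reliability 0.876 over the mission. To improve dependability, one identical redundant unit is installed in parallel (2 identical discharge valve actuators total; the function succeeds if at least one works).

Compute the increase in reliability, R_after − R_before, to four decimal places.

R_before = 0.876
R_after = 1 − (1 − 0.876)^2 = 0.9846
ΔR = 0.9846 − 0.876 = 0.1086

0.1086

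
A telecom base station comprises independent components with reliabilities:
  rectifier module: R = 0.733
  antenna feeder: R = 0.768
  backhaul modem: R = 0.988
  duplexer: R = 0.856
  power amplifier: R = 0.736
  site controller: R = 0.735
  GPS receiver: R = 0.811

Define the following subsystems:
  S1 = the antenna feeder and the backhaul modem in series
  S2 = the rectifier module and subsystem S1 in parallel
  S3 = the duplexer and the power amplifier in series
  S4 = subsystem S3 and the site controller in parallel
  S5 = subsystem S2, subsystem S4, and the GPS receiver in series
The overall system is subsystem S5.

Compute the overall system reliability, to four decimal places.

0.6844

Series (antenna feeder and backhaul modem): 0.768000 × 0.988000 = 0.758784
Parallel (rectifier module and [0.758784]): 1 − (1 − 0.733000)(1 − 0.758784) = 0.935595
Series (duplexer and power amplifier): 0.856000 × 0.736000 = 0.630016
Parallel ([0.630016] and site controller): 1 − (1 − 0.630016)(1 − 0.735000) = 0.901954
Series ([0.935595], [0.901954], and GPS receiver): 0.935595 × 0.901954 × 0.811000 = 0.6844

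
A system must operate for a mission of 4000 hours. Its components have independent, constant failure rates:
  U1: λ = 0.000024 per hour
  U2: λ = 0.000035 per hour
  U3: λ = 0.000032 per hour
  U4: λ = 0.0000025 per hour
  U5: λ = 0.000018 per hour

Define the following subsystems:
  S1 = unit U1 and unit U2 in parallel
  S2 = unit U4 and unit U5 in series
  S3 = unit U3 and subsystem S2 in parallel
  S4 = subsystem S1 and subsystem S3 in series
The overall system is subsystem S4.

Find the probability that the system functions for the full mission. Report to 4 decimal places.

0.9787

R(U1) = exp(−0.000024 × 4000) = 0.908464
R(U2) = exp(−0.000035 × 4000) = 0.869358
R(U3) = exp(−0.000032 × 4000) = 0.879853
R(U4) = exp(−0.0000025 × 4000) = 0.990050
R(U5) = exp(−0.000018 × 4000) = 0.930531
Parallel (U1 and U2): 1 − (1 − 0.908464)(1 − 0.869358) = 0.988042
Series (U4 and U5): 0.990050 × 0.930531 = 0.921272
Parallel (U3 and [0.921272]): 1 − (1 − 0.879853)(1 − 0.921272) = 0.990541
Series ([0.988042] and [0.990541]): 0.988042 × 0.990541 = 0.9787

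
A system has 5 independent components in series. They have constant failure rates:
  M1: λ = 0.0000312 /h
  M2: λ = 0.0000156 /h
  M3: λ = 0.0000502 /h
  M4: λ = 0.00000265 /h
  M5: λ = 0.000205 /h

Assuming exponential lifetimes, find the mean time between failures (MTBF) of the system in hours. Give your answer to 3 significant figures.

Series of exponential components: λ_sys = Σ λ_i
λ_sys = 0.0000312 + 0.0000156 + 0.0000502 + 0.00000265 + 0.000205 = 3.0465e-04 /h
MTBF = 1 / λ_sys = 3280 h

3280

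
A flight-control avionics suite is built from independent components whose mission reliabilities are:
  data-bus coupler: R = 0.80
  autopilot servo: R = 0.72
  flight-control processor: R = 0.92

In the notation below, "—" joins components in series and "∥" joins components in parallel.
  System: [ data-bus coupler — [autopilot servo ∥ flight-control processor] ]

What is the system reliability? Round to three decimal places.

Parallel (autopilot servo and flight-control processor): 1 − (1 − 0.72000)(1 − 0.92000) = 0.97760
Series (data-bus coupler and [0.97760]): 0.80000 × 0.97760 = 0.782

0.782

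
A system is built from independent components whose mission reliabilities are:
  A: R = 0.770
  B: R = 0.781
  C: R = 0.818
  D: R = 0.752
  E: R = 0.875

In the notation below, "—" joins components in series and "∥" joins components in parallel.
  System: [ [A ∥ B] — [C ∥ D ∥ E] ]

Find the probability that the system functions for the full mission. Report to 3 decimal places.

Parallel (A and B): 1 − (1 − 0.77000)(1 − 0.78100) = 0.94963
Parallel (C, D, and E): 1 − (1 − 0.81800)(1 − 0.75200)(1 − 0.87500) = 0.99436
Series ([0.94963] and [0.99436]): 0.94963 × 0.99436 = 0.944

0.944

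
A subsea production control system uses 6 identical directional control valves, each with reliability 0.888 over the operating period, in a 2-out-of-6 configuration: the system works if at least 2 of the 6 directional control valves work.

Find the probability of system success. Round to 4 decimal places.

R = Σ_{i=2}^{6} C(6,i) p^i (1−p)^{6−i} with p = 0.888
C(6,2)·0.888^2·0.112^4 = 0.001861
C(6,3)·0.888^3·0.112^3 = 0.019675
C(6,4)·0.888^4·0.112^2 = 0.116998
C(6,5)·0.888^5·0.112^1 = 0.371051
C(6,6)·0.888^6·0.112^0 = 0.490318
Sum = 0.9999

0.9999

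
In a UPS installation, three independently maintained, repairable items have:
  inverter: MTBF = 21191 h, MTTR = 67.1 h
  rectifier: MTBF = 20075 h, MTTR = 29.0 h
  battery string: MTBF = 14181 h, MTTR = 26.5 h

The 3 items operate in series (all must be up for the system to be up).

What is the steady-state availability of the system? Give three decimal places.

A(inverter) = MTBF/(MTBF+MTTR) = 21191/(21191+67.1) = 0.996844
A(rectifier) = MTBF/(MTBF+MTTR) = 20075/(20075+29.0) = 0.998558
A(battery string) = MTBF/(MTBF+MTTR) = 14181/(14181+26.5) = 0.998135
Series availability: 0.996844 × 0.998558 × 0.998135 = 0.994

0.994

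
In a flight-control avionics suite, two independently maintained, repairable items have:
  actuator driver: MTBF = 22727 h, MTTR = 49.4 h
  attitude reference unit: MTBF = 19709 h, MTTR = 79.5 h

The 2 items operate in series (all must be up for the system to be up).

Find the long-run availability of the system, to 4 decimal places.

A(actuator driver) = MTBF/(MTBF+MTTR) = 22727/(22727+49.4) = 0.997831
A(attitude reference unit) = MTBF/(MTBF+MTTR) = 19709/(19709+79.5) = 0.995983
Series availability: 0.997831 × 0.995983 = 0.9938

0.9938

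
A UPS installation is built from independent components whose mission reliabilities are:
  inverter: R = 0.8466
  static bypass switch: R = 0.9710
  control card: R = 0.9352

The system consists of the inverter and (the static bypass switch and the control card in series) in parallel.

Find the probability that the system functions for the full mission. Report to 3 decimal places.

0.986

Series (static bypass switch and control card): 0.97100 × 0.93520 = 0.90808
Parallel (inverter and [0.90808]): 1 − (1 − 0.84660)(1 − 0.90808) = 0.986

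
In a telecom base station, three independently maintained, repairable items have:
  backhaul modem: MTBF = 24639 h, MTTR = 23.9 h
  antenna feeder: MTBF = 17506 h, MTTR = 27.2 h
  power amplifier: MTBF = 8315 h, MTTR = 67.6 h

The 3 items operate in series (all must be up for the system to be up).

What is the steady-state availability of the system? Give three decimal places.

A(backhaul modem) = MTBF/(MTBF+MTTR) = 24639/(24639+23.9) = 0.999031
A(antenna feeder) = MTBF/(MTBF+MTTR) = 17506/(17506+27.2) = 0.998449
A(power amplifier) = MTBF/(MTBF+MTTR) = 8315/(8315+67.6) = 0.991936
Series availability: 0.999031 × 0.998449 × 0.991936 = 0.989

0.989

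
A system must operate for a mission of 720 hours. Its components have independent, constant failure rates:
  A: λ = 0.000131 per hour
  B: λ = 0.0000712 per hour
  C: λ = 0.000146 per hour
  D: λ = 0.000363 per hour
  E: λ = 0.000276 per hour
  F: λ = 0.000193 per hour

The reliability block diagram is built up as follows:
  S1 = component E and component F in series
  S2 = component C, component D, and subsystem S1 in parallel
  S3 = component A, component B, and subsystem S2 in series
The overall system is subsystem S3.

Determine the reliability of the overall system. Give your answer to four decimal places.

0.8588

R(A) = exp(−0.000131 × 720) = 0.909992
R(B) = exp(−0.0000712 × 720) = 0.950028
R(C) = exp(−0.000146 × 720) = 0.900216
R(D) = exp(−0.000363 × 720) = 0.770004
R(E) = exp(−0.000276 × 720) = 0.819779
R(F) = exp(−0.000193 × 720) = 0.870263
Series (E and F): 0.819779 × 0.870263 = 0.713423
Parallel (C, D, and [0.713423]): 1 − (1 − 0.900216)(1 − 0.770004)(1 − 0.713423) = 0.993423
Series (A, B, and [0.993423]): 0.909992 × 0.950028 × 0.993423 = 0.8588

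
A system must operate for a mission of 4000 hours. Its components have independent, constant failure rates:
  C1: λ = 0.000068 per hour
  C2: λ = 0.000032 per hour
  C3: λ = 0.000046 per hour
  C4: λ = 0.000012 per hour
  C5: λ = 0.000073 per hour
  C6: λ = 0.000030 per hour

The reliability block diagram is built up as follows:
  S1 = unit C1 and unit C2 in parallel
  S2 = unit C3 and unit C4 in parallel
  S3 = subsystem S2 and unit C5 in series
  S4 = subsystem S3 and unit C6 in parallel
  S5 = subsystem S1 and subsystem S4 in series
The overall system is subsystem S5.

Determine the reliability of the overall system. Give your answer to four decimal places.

R(C1) = exp(−0.000068 × 4000) = 0.761854
R(C2) = exp(−0.000032 × 4000) = 0.879853
R(C3) = exp(−0.000046 × 4000) = 0.831936
R(C4) = exp(−0.000012 × 4000) = 0.953134
R(C5) = exp(−0.000073 × 4000) = 0.746769
R(C6) = exp(−0.000030 × 4000) = 0.886920
Parallel (C1 and C2): 1 − (1 − 0.761854)(1 − 0.879853) = 0.971387
Parallel (C3 and C4): 1 − (1 − 0.831936)(1 − 0.953134) = 0.992124
Series ([0.992124] and C5): 0.992124 × 0.746769 = 0.740887
Parallel ([0.740887] and C6): 1 − (1 − 0.740887)(1 − 0.886920) = 0.970700
Series ([0.971387] and [0.970700]): 0.971387 × 0.970700 = 0.9429

0.9429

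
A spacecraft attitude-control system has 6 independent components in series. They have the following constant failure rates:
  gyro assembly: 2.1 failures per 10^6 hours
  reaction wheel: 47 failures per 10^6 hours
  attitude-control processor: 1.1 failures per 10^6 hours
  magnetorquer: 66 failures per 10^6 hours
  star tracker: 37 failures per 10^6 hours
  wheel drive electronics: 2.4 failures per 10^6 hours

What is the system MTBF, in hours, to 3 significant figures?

Series of exponential components: λ_sys = Σ λ_i
λ_sys = 0.0000021 + 0.000047 + 0.0000011 + 0.000066 + 0.000037 + 0.0000024 = 1.5560e-04 /h
MTBF = 1 / λ_sys = 6430 h

6430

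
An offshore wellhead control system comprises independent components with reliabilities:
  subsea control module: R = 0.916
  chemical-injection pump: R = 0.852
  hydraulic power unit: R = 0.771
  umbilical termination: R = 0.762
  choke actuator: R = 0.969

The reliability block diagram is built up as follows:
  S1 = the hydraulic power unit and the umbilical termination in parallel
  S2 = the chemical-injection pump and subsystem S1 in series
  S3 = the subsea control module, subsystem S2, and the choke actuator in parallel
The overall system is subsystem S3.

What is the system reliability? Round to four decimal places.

0.9995

Parallel (hydraulic power unit and umbilical termination): 1 − (1 − 0.771000)(1 − 0.762000) = 0.945498
Series (chemical-injection pump and [0.945498]): 0.852000 × 0.945498 = 0.805564
Parallel (subsea control module, [0.805564], and choke actuator): 1 − (1 − 0.916000)(1 − 0.805564)(1 − 0.969000) = 0.9995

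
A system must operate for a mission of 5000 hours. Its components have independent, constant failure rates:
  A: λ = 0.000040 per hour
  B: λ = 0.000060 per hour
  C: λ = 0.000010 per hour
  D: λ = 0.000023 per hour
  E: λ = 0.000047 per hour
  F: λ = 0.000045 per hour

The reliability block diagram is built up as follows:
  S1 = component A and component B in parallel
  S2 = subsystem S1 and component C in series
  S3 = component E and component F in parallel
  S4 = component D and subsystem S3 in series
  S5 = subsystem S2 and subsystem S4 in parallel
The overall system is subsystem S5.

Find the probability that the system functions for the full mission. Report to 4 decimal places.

0.9863

R(A) = exp(−0.000040 × 5000) = 0.818731
R(B) = exp(−0.000060 × 5000) = 0.740818
R(C) = exp(−0.000010 × 5000) = 0.951229
R(D) = exp(−0.000023 × 5000) = 0.891366
R(E) = exp(−0.000047 × 5000) = 0.790571
R(F) = exp(−0.000045 × 5000) = 0.798516
Parallel (A and B): 1 − (1 − 0.818731)(1 − 0.740818) = 0.953018
Series ([0.953018] and C): 0.953018 × 0.951229 = 0.906538
Parallel (E and F): 1 − (1 − 0.790571)(1 − 0.798516) = 0.957803
Series (D and [0.957803]): 0.891366 × 0.957803 = 0.853753
Parallel ([0.906538] and [0.853753]): 1 − (1 − 0.906538)(1 − 0.853753) = 0.9863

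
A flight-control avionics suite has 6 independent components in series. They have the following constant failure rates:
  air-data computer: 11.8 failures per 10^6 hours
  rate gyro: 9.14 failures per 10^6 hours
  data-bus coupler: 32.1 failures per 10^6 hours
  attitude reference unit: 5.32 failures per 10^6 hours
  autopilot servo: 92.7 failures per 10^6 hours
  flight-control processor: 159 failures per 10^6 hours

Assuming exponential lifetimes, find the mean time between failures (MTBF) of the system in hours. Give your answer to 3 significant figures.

3230

Series of exponential components: λ_sys = Σ λ_i
λ_sys = 0.0000118 + 0.00000914 + 0.0000321 + 0.00000532 + 0.0000927 + 0.000159 = 3.1006e-04 /h
MTBF = 1 / λ_sys = 3230 h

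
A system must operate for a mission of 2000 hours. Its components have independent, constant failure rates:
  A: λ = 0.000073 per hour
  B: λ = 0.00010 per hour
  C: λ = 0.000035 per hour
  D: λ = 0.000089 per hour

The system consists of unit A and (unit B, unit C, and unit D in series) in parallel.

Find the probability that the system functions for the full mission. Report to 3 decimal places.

R(A) = exp(−0.000073 × 2000) = 0.86416
R(B) = exp(−0.00010 × 2000) = 0.81873
R(C) = exp(−0.000035 × 2000) = 0.93239
R(D) = exp(−0.000089 × 2000) = 0.83694
Series (B, C, and D): 0.81873 × 0.93239 × 0.83694 = 0.63890
Parallel (A and [0.63890]): 1 − (1 − 0.86416)(1 − 0.63890) = 0.951

0.951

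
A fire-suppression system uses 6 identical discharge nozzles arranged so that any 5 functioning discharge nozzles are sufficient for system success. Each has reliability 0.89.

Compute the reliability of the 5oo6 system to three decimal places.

R = Σ_{i=5}^{6} C(6,i) p^i (1−p)^{6−i} with p = 0.89
C(6,5)·0.89^5·0.11^1 = 0.36855
C(6,6)·0.89^6·0.11^0 = 0.49698
Sum = 0.866

0.866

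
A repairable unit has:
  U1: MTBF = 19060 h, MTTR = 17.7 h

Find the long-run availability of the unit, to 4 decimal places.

A(U1) = MTBF/(MTBF+MTTR) = 19060/(19060+17.7) = 0.9991

0.9991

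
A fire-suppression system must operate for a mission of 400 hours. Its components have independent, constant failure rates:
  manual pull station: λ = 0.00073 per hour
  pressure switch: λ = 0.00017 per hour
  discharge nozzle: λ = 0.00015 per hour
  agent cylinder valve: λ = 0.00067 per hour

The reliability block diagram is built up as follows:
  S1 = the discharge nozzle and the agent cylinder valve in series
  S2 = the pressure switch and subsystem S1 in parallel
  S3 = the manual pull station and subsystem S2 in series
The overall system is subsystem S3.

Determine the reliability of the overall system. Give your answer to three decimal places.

R(manual pull station) = exp(−0.00073 × 400) = 0.74677
R(pressure switch) = exp(−0.00017 × 400) = 0.93426
R(discharge nozzle) = exp(−0.00015 × 400) = 0.94176
R(agent cylinder valve) = exp(−0.00067 × 400) = 0.76491
Series (discharge nozzle and agent cylinder valve): 0.94176 × 0.76491 = 0.72036
Parallel (pressure switch and [0.72036]): 1 − (1 − 0.93426)(1 − 0.72036) = 0.98162
Series (manual pull station and [0.98162]): 0.74677 × 0.98162 = 0.733

0.733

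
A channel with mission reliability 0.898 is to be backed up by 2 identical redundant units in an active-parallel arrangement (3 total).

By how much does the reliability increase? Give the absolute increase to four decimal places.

R_before = 0.898
R_after = 1 − (1 − 0.898)^3 = 0.9989
ΔR = 0.9989 − 0.898 = 0.1009

0.1009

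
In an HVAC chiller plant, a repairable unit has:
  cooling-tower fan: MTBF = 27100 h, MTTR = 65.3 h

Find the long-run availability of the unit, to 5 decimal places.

0.99760

A(cooling-tower fan) = MTBF/(MTBF+MTTR) = 27100/(27100+65.3) = 0.99760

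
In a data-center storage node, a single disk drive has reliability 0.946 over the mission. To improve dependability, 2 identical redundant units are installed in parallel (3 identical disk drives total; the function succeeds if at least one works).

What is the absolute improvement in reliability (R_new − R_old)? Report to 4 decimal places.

R_before = 0.946
R_after = 1 − (1 − 0.946)^3 = 0.9998
ΔR = 0.9998 − 0.946 = 0.0538

0.0538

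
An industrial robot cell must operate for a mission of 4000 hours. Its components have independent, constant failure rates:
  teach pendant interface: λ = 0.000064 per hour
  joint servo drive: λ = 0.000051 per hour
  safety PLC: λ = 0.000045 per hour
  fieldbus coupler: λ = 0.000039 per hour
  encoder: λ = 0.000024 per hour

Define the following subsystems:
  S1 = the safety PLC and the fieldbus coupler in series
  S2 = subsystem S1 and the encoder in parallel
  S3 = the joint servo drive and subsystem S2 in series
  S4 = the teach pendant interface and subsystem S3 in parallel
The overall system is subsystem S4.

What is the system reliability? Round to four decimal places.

R(teach pendant interface) = exp(−0.000064 × 4000) = 0.774142
R(joint servo drive) = exp(−0.000051 × 4000) = 0.815462
R(safety PLC) = exp(−0.000045 × 4000) = 0.835270
R(fieldbus coupler) = exp(−0.000039 × 4000) = 0.855559
R(encoder) = exp(−0.000024 × 4000) = 0.908464
Series (safety PLC and fieldbus coupler): 0.835270 × 0.855559 = 0.714623
Parallel ([0.714623] and encoder): 1 − (1 − 0.714623)(1 − 0.908464) = 0.973878
Series (joint servo drive and [0.973878]): 0.815462 × 0.973878 = 0.794161
Parallel (teach pendant interface and [0.794161]): 1 − (1 − 0.774142)(1 − 0.794161) = 0.9535

0.9535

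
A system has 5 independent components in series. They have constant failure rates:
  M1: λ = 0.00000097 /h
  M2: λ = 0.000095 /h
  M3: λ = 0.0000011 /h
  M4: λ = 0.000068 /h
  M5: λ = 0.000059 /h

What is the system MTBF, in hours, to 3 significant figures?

4460

Series of exponential components: λ_sys = Σ λ_i
λ_sys = 0.00000097 + 0.000095 + 0.0000011 + 0.000068 + 0.000059 = 2.2407e-04 /h
MTBF = 1 / λ_sys = 4460 h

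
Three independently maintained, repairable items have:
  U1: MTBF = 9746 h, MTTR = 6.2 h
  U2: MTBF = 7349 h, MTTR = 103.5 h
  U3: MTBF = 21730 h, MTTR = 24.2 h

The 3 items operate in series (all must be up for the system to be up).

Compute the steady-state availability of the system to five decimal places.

0.98439

A(U1) = MTBF/(MTBF+MTTR) = 9746/(9746+6.2) = 0.999364
A(U2) = MTBF/(MTBF+MTTR) = 7349/(7349+103.5) = 0.986112
A(U3) = MTBF/(MTBF+MTTR) = 21730/(21730+24.2) = 0.998888
Series availability: 0.999364 × 0.986112 × 0.998888 = 0.98439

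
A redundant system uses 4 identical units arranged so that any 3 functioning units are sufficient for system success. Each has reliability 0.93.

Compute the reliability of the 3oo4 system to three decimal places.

0.973

R = Σ_{i=3}^{4} C(4,i) p^i (1−p)^{4−i} with p = 0.93
C(4,3)·0.93^3·0.07^1 = 0.22522
C(4,4)·0.93^4·0.07^0 = 0.74805
Sum = 0.973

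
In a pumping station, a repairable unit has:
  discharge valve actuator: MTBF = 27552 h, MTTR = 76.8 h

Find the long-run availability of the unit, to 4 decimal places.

A(discharge valve actuator) = MTBF/(MTBF+MTTR) = 27552/(27552+76.8) = 0.9972

0.9972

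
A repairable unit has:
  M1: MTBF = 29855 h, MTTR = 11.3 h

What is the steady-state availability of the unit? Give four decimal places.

A(M1) = MTBF/(MTBF+MTTR) = 29855/(29855+11.3) = 0.9996

0.9996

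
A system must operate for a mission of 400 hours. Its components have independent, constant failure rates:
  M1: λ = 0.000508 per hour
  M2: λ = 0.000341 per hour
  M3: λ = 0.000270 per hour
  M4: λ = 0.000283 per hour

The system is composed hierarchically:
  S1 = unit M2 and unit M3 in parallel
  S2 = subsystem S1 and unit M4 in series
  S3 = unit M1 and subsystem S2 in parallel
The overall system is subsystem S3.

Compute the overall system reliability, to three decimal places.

R(M1) = exp(−0.000508 × 400) = 0.81612
R(M2) = exp(−0.000341 × 400) = 0.87249
R(M3) = exp(−0.000270 × 400) = 0.89763
R(M4) = exp(−0.000283 × 400) = 0.89297
Parallel (M2 and M3): 1 − (1 − 0.87249)(1 − 0.89763) = 0.98695
Series ([0.98695] and M4): 0.98695 × 0.89297 = 0.88132
Parallel (M1 and [0.88132]): 1 − (1 − 0.81612)(1 − 0.88132) = 0.978

0.978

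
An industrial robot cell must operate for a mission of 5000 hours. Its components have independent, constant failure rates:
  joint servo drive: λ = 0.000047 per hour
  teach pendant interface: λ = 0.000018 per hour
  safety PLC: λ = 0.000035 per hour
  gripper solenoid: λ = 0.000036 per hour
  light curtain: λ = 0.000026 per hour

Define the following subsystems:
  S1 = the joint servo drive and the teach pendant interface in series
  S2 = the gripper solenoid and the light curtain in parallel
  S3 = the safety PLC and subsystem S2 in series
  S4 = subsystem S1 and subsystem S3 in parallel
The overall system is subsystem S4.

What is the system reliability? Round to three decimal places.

R(joint servo drive) = exp(−0.000047 × 5000) = 0.79057
R(teach pendant interface) = exp(−0.000018 × 5000) = 0.91393
R(safety PLC) = exp(−0.000035 × 5000) = 0.83946
R(gripper solenoid) = exp(−0.000036 × 5000) = 0.83527
R(light curtain) = exp(−0.000026 × 5000) = 0.87810
Series (joint servo drive and teach pendant interface): 0.79057 × 0.91393 = 0.72253
Parallel (gripper solenoid and light curtain): 1 − (1 − 0.83527)(1 − 0.87810) = 0.97992
Series (safety PLC and [0.97992]): 0.83946 × 0.97992 = 0.82260
Parallel ([0.72253] and [0.82260]): 1 − (1 − 0.72253)(1 − 0.82260) = 0.951

0.951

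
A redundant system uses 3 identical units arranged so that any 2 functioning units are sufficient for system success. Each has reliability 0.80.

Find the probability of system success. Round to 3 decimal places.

0.896

R = Σ_{i=2}^{3} C(3,i) p^i (1−p)^{3−i} with p = 0.80
C(3,2)·0.80^2·0.20^1 = 0.38400
C(3,3)·0.80^3·0.20^0 = 0.51200
Sum = 0.896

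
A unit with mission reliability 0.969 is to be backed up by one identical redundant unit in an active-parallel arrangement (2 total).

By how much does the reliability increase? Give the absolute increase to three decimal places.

0.030

R_before = 0.969
R_after = 1 − (1 − 0.969)^2 = 0.999
ΔR = 0.999 − 0.969 = 0.030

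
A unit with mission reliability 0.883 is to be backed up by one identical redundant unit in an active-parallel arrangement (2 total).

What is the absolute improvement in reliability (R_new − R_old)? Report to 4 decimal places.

0.1033

R_before = 0.883
R_after = 1 − (1 − 0.883)^2 = 0.9863
ΔR = 0.9863 − 0.883 = 0.1033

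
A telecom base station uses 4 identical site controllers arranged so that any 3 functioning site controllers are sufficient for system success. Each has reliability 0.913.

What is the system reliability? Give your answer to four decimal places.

R = Σ_{i=3}^{4} C(4,i) p^i (1−p)^{4−i} with p = 0.913
C(4,3)·0.913^3·0.087^1 = 0.264845
C(4,4)·0.913^4·0.087^0 = 0.694837
Sum = 0.9597

0.9597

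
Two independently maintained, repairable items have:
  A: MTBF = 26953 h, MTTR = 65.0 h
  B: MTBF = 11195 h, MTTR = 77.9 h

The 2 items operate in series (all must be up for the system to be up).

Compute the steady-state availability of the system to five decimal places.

A(A) = MTBF/(MTBF+MTTR) = 26953/(26953+65.0) = 0.997594
A(B) = MTBF/(MTBF+MTTR) = 11195/(11195+77.9) = 0.993090
Series availability: 0.997594 × 0.993090 = 0.99070

0.99070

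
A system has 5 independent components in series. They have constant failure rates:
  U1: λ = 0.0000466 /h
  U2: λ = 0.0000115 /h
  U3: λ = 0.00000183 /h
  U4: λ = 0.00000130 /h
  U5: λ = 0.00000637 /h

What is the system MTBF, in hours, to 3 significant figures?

Series of exponential components: λ_sys = Σ λ_i
λ_sys = 0.0000466 + 0.0000115 + 0.00000183 + 0.00000130 + 0.00000637 = 6.7600e-05 /h
MTBF = 1 / λ_sys = 14800 h

14800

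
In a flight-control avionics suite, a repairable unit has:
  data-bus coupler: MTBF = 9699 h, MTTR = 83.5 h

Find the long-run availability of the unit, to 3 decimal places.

0.991

A(data-bus coupler) = MTBF/(MTBF+MTTR) = 9699/(9699+83.5) = 0.991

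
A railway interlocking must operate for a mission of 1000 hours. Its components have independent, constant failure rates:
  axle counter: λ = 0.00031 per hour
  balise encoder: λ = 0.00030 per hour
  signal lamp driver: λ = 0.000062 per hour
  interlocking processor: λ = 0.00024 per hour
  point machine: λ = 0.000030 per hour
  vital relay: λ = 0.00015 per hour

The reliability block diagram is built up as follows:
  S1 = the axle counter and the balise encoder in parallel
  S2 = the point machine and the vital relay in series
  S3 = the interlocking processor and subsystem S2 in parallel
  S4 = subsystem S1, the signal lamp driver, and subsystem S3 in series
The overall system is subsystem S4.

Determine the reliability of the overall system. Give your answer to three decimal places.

R(axle counter) = exp(−0.00031 × 1000) = 0.73345
R(balise encoder) = exp(−0.00030 × 1000) = 0.74082
R(signal lamp driver) = exp(−0.000062 × 1000) = 0.93988
R(interlocking processor) = exp(−0.00024 × 1000) = 0.78663
R(point machine) = exp(−0.000030 × 1000) = 0.97045
R(vital relay) = exp(−0.00015 × 1000) = 0.86071
Parallel (axle counter and balise encoder): 1 − (1 − 0.73345)(1 − 0.74082) = 0.93092
Series (point machine and vital relay): 0.97045 × 0.86071 = 0.83528
Parallel (interlocking processor and [0.83528]): 1 − (1 − 0.78663)(1 − 0.83528) = 0.96485
Series ([0.93092], signal lamp driver, and [0.96485]): 0.93092 × 0.93988 × 0.96485 = 0.844

0.844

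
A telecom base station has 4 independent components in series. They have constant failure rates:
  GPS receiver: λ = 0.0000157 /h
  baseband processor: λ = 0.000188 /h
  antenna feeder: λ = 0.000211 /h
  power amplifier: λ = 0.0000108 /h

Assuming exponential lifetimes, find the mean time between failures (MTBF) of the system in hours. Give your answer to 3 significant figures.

2350

Series of exponential components: λ_sys = Σ λ_i
λ_sys = 0.0000157 + 0.000188 + 0.000211 + 0.0000108 = 4.2550e-04 /h
MTBF = 1 / λ_sys = 2350 h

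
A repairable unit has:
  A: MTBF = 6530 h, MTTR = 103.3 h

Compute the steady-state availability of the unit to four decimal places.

A(A) = MTBF/(MTBF+MTTR) = 6530/(6530+103.3) = 0.9844

0.9844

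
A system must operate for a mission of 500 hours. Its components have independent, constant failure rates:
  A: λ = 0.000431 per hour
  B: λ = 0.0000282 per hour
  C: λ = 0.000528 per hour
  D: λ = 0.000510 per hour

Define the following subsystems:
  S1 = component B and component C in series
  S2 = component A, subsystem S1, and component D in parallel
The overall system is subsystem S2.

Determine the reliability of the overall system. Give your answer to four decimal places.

R(A) = exp(−0.000431 × 500) = 0.806138
R(B) = exp(−0.0000282 × 500) = 0.985999
R(C) = exp(−0.000528 × 500) = 0.767974
R(D) = exp(−0.000510 × 500) = 0.774916
Series (B and C): 0.985999 × 0.767974 = 0.757222
Parallel (A, [0.757222], and D): 1 − (1 − 0.806138)(1 − 0.757222)(1 − 0.774916) = 0.9894

0.9894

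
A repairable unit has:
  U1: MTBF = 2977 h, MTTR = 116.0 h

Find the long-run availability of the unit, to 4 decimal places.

A(U1) = MTBF/(MTBF+MTTR) = 2977/(2977+116.0) = 0.9625

0.9625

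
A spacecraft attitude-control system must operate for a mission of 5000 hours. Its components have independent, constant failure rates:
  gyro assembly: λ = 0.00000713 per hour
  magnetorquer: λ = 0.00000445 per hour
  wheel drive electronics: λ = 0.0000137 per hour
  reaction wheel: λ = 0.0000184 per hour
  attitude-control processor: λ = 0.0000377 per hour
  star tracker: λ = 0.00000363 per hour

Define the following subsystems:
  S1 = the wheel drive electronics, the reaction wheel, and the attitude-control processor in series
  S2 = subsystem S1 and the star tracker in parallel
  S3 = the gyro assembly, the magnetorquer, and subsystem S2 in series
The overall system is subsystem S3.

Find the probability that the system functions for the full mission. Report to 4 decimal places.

R(gyro assembly) = exp(−0.00000713 × 5000) = 0.964978
R(magnetorquer) = exp(−0.00000445 × 5000) = 0.977996
R(wheel drive electronics) = exp(−0.0000137 × 5000) = 0.933793
R(reaction wheel) = exp(−0.0000184 × 5000) = 0.912105
R(attitude-control processor) = exp(−0.0000377 × 5000) = 0.828201
R(star tracker) = exp(−0.00000363 × 5000) = 0.982014
Series (wheel drive electronics, reaction wheel, and attitude-control processor): 0.933793 × 0.912105 × 0.828201 = 0.705393
Parallel ([0.705393] and star tracker): 1 − (1 − 0.705393)(1 − 0.982014) = 0.994701
Series (gyro assembly, magnetorquer, and [0.994701]): 0.964978 × 0.977996 × 0.994701 = 0.9387

0.9387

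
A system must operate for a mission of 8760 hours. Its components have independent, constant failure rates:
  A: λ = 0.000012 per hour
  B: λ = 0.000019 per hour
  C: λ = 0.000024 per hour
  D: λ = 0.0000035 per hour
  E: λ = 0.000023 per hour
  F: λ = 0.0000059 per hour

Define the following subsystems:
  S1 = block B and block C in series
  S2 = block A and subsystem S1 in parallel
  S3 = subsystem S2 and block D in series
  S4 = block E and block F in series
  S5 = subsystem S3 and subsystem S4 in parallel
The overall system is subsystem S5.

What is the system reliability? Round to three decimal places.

R(A) = exp(−0.000012 × 8760) = 0.90022
R(B) = exp(−0.000019 × 8760) = 0.84667
R(C) = exp(−0.000024 × 8760) = 0.81039
R(D) = exp(−0.0000035 × 8760) = 0.96981
R(E) = exp(−0.000023 × 8760) = 0.81752
R(F) = exp(−0.0000059 × 8760) = 0.94963
Series (B and C): 0.84667 × 0.81039 = 0.68613
Parallel (A and [0.68613]): 1 − (1 − 0.90022)(1 − 0.68613) = 0.96868
Series ([0.96868] and D): 0.96868 × 0.96981 = 0.93944
Series (E and F): 0.81752 × 0.94963 = 0.77634
Parallel ([0.93944] and [0.77634]): 1 − (1 − 0.93944)(1 − 0.77634) = 0.986

0.986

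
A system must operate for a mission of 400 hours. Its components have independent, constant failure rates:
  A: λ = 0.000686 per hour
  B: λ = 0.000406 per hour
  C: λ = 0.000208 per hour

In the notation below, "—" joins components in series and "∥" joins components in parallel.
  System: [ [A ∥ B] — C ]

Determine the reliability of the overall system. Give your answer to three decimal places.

0.887

R(A) = exp(−0.000686 × 400) = 0.76003
R(B) = exp(−0.000406 × 400) = 0.85010
R(C) = exp(−0.000208 × 400) = 0.92017
Parallel (A and B): 1 − (1 − 0.76003)(1 − 0.85010) = 0.96403
Series ([0.96403] and C): 0.96403 × 0.92017 = 0.887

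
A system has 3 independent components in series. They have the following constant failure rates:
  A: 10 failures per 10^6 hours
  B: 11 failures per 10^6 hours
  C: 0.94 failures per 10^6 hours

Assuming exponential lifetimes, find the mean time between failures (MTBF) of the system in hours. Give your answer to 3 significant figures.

45600

Series of exponential components: λ_sys = Σ λ_i
λ_sys = 0.000010 + 0.000011 + 0.00000094 = 2.1940e-05 /h
MTBF = 1 / λ_sys = 45600 h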